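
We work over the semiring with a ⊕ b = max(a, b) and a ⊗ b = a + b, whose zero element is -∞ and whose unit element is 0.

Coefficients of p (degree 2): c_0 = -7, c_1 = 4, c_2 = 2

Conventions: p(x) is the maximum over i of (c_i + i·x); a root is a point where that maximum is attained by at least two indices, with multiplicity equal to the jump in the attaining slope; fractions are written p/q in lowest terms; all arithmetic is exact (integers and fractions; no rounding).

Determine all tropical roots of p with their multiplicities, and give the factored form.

hull edge (i=0, c=-7) to (i=1, c=4): slope 11, span 1
hull edge (i=1, c=4) to (i=2, c=2): slope -2, span 1
Factored form: p(x) = 2 ⊗ (x ⊕ (-11)) ⊗ (x ⊕ 2)
Answer: roots = -11 (mult 1), 2 (mult 1)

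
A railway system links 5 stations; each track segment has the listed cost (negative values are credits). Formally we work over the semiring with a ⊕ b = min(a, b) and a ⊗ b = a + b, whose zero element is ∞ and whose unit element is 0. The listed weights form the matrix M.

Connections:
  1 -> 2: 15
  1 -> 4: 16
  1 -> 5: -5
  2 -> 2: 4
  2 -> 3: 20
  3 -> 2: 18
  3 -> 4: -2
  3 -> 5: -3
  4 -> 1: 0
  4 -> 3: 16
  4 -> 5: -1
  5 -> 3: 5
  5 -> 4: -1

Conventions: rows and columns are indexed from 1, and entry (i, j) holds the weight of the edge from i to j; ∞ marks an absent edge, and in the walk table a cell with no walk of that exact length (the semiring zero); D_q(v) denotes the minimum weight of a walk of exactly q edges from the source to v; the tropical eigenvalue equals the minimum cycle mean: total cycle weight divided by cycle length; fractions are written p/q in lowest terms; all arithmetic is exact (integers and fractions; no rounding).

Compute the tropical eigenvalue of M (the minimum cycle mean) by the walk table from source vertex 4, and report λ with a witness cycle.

q=0: [∞, ∞, ∞, 0, ∞]
q=1: [0, ∞, 16, ∞, -1]
q=2: [∞, 15, 4, -2, -5]
q=3: [-2, 19, 0, -6, -3]
q=4: [-6, 13, 2, -4, -7]
q=5: [-4, 9, -2, -8, -11]
Optimal cycle mean attained by: cycle 1->5->4->1, total (-5) + (-1) + 0, length 3.
Answer: λ = -2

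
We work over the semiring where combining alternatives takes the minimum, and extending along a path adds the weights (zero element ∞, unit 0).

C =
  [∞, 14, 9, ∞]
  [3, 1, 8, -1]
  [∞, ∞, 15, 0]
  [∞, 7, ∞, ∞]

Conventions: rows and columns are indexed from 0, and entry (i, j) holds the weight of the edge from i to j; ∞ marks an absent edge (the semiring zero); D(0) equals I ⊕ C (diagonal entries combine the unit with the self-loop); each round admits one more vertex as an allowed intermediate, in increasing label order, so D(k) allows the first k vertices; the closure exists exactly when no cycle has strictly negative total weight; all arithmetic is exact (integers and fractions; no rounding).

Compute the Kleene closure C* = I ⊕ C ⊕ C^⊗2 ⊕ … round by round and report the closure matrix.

D(0):
  [0, 14, 9, ∞]
  [3, 0, 8, -1]
  [∞, ∞, 0, 0]
  [∞, 7, ∞, 0]
D(1):
  [0, 14, 9, ∞]
  [3, 0, 8, -1]
  [∞, ∞, 0, 0]
  [∞, 7, ∞, 0]
D(2):
  [0, 14, 9, 13]
  [3, 0, 8, -1]
  [∞, ∞, 0, 0]
  [10, 7, 15, 0]
D(3):
  [0, 14, 9, 9]
  [3, 0, 8, -1]
  [∞, ∞, 0, 0]
  [10, 7, 15, 0]
D(4):
  [0, 14, 9, 9]
  [3, 0, 8, -1]
  [10, 7, 0, 0]
  [10, 7, 15, 0]
Answer: C* = [[0, 14, 9, 9], [3, 0, 8, -1], [10, 7, 0, 0], [10, 7, 15, 0]]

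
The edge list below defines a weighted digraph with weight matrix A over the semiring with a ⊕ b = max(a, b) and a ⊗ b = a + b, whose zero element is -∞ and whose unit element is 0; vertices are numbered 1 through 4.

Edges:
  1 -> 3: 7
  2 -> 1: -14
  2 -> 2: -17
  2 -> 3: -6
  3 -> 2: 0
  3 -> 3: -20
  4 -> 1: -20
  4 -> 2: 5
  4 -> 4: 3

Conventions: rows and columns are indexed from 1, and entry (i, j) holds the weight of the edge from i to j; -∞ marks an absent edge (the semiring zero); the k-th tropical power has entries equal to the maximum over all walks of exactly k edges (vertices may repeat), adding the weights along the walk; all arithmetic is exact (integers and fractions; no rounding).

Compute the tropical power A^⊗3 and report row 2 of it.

A^⊗2:
  [-∞, 7, -13, -∞]
  [-31, -6, -7, -∞]
  [-14, -17, -6, -∞]
  [-9, 8, -1, 6]
A^⊗3:
  [-7, -10, 1, -∞]
  [-20, -7, -12, -∞]
  [-31, -6, -7, -∞]
  [-6, 11, 2, 9]
Answer: row 2 of A^⊗3 = [-20, -7, -12, -∞]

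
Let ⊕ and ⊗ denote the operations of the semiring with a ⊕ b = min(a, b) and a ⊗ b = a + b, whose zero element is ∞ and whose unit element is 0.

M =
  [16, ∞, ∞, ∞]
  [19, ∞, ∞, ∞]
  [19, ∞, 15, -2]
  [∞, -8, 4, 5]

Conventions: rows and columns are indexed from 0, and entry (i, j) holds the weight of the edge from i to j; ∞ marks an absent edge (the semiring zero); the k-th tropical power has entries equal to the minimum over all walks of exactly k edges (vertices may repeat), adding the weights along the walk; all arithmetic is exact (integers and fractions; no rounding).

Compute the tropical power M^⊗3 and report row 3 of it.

M^⊗2:
  [32, ∞, ∞, ∞]
  [35, ∞, ∞, ∞]
  [34, -10, 2, 3]
  [11, -3, 9, 2]
M^⊗3:
  [48, ∞, ∞, ∞]
  [51, ∞, ∞, ∞]
  [9, -5, 7, 0]
  [16, -6, 6, 7]
Answer: row 3 of M^⊗3 = [16, -6, 6, 7]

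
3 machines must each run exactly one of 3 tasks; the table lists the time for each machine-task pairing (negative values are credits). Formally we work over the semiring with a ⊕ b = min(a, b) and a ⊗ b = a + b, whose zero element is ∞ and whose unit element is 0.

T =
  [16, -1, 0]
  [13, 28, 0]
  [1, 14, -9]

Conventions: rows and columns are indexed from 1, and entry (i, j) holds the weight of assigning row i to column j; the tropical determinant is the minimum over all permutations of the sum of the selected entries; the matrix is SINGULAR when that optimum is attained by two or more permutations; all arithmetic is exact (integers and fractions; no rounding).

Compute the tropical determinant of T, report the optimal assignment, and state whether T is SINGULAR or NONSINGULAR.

σ = (1, 2, 3): 16 + 28 + (-9) = 35
σ = (1, 3, 2): 16 + 0 + 14 = 30
σ = (2, 1, 3): (-1) + 13 + (-9) = 3
σ = (2, 3, 1): (-1) + 0 + 1 = 0
σ = (3, 1, 2): 0 + 13 + 14 = 27
σ = (3, 2, 1): 0 + 28 + 1 = 29
Optimal value attained by: σ = (2, 3, 1).
Answer: det⊕(T) = 0; verdict: NONSINGULAR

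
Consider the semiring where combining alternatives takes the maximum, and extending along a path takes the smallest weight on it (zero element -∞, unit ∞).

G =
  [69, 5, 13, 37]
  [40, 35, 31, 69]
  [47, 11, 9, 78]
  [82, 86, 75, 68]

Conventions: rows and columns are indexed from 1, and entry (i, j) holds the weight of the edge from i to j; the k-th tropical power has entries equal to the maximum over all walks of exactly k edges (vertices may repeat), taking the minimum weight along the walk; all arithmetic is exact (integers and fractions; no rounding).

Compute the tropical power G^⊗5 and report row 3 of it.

G^⊗2:
  [69, 37, 37, 37]
  [69, 69, 69, 68]
  [78, 78, 75, 68]
  [69, 68, 68, 75]
G^⊗3:
  [69, 37, 37, 37]
  [69, 68, 68, 69]
  [69, 68, 68, 75]
  [75, 75, 75, 68]
G^⊗4:
  [69, 37, 37, 37]
  [69, 69, 69, 68]
  [75, 75, 75, 68]
  [69, 68, 68, 75]
G^⊗5:
  [69, 37, 37, 37]
  [69, 68, 68, 69]
  [69, 68, 68, 75]
  [75, 75, 75, 68]
Answer: row 3 of G^⊗5 = [69, 68, 68, 75]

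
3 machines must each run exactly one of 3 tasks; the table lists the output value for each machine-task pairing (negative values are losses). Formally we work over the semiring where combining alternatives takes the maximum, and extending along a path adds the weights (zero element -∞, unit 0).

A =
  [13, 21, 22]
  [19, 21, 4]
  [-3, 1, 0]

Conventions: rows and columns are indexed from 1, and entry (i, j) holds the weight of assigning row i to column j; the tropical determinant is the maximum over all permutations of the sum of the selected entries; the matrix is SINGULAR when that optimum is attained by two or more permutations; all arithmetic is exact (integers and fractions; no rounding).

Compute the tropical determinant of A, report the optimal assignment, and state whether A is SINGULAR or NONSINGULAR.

σ = (1, 2, 3): 13 + 21 + 0 = 34
σ = (1, 3, 2): 13 + 4 + 1 = 18
σ = (2, 1, 3): 21 + 19 + 0 = 40
σ = (2, 3, 1): 21 + 4 + (-3) = 22
σ = (3, 1, 2): 22 + 19 + 1 = 42
σ = (3, 2, 1): 22 + 21 + (-3) = 40
Optimal value attained by: σ = (3, 1, 2).
Answer: det⊕(A) = 42; verdict: NONSINGULAR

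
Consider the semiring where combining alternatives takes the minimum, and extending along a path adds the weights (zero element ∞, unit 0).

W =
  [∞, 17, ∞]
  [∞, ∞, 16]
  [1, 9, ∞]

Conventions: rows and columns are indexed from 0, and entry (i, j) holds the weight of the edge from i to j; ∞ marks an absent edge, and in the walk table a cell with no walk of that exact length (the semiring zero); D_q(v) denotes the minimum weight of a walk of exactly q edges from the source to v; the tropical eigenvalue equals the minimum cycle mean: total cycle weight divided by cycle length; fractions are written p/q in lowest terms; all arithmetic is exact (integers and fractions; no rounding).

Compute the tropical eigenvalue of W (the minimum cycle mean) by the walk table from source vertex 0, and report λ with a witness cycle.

q=0: [0, ∞, ∞]
q=1: [∞, 17, ∞]
q=2: [∞, ∞, 33]
q=3: [34, 42, ∞]
Optimal cycle mean attained by: cycle 0->1->2->0, total 17 + 16 + 1, length 3.
Answer: λ = 34/3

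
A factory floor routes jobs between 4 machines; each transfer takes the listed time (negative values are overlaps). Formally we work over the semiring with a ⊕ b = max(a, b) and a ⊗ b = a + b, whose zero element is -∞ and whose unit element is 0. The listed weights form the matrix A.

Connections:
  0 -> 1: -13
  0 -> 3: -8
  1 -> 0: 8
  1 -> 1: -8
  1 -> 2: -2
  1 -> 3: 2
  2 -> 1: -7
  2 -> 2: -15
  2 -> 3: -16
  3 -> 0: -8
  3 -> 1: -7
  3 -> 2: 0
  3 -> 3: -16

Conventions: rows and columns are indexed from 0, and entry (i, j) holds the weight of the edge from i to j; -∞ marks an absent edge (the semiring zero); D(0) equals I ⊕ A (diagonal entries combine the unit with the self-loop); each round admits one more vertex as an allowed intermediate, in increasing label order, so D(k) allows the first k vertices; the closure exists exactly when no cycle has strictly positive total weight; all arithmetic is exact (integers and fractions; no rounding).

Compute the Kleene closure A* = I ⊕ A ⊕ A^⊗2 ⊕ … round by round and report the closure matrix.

D(0):
  [0, -13, -∞, -8]
  [8, 0, -2, 2]
  [-∞, -7, 0, -16]
  [-8, -7, 0, 0]
D(1):
  [0, -13, -∞, -8]
  [8, 0, -2, 2]
  [-∞, -7, 0, -16]
  [-8, -7, 0, 0]
D(2):
  [0, -13, -15, -8]
  [8, 0, -2, 2]
  [1, -7, 0, -5]
  [1, -7, 0, 0]
D(3):
  [0, -13, -15, -8]
  [8, 0, -2, 2]
  [1, -7, 0, -5]
  [1, -7, 0, 0]
D(4):
  [0, -13, -8, -8]
  [8, 0, 2, 2]
  [1, -7, 0, -5]
  [1, -7, 0, 0]
Answer: A* = [[0, -13, -8, -8], [8, 0, 2, 2], [1, -7, 0, -5], [1, -7, 0, 0]]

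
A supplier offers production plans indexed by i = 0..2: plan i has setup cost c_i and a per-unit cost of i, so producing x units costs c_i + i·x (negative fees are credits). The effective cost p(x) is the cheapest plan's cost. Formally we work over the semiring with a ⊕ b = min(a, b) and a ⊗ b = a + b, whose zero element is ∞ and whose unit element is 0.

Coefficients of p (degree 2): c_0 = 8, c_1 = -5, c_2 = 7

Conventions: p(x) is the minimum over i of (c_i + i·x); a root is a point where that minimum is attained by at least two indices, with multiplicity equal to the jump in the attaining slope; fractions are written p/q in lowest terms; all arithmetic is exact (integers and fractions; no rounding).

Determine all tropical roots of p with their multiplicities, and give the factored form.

hull edge (i=0, c=8) to (i=1, c=-5): slope -13, span 1
hull edge (i=1, c=-5) to (i=2, c=7): slope 12, span 1
Factored form: p(x) = 7 ⊗ (x ⊕ (-12)) ⊗ (x ⊕ 13)
Answer: roots = -12 (mult 1), 13 (mult 1)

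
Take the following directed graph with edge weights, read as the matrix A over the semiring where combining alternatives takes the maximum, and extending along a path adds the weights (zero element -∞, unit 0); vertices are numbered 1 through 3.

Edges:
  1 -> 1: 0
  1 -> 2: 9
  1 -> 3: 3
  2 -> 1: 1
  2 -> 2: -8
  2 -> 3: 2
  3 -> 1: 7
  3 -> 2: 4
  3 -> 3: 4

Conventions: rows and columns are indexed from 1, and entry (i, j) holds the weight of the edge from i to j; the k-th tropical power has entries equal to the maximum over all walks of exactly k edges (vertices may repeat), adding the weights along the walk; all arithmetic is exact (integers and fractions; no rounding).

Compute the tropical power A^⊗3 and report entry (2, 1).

A^⊗2:
  [10, 9, 11]
  [9, 10, 6]
  [11, 16, 10]
A^⊗3:
  [18, 19, 15]
  [13, 18, 12]
  [17, 20, 18]
Key observation: the optimum is the walk 2->3->3->1, with weight 2 + 4 + 7 = 13.
Optimal value attained by: walk 2->3->3->1.
Answer: (A^⊗3)[2][1] = 13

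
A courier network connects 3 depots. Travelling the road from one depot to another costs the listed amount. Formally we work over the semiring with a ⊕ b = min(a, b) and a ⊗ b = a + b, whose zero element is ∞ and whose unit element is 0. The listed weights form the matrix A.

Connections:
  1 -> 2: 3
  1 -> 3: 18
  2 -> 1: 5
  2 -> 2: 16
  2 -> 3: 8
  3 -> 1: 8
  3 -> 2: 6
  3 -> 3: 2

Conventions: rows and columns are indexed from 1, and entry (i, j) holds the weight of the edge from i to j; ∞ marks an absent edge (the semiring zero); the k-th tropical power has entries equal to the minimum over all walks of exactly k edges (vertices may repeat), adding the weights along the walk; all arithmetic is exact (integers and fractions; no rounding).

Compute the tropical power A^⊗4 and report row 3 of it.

A^⊗2:
  [8, 19, 11]
  [16, 8, 10]
  [10, 8, 4]
A^⊗3:
  [19, 11, 13]
  [13, 16, 12]
  [12, 10, 6]
A^⊗4:
  [16, 19, 15]
  [20, 16, 14]
  [14, 12, 8]
Answer: row 3 of A^⊗4 = [14, 12, 8]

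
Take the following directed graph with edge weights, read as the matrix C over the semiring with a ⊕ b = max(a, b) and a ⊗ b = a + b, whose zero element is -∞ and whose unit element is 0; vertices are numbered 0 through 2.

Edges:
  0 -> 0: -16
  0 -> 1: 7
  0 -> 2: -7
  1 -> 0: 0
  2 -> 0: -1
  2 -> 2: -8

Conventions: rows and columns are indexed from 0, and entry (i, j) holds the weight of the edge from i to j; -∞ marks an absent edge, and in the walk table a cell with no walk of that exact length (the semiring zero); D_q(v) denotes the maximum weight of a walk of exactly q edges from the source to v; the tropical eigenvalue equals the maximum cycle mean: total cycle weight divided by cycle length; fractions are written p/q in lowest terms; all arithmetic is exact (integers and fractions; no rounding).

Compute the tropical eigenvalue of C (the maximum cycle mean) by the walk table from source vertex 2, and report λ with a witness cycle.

q=0: [-∞, -∞, 0]
q=1: [-1, -∞, -8]
q=2: [-9, 6, -8]
q=3: [6, -2, -16]
Optimal cycle mean attained by: cycle 0->1->0, total 7 + 0, length 2.
Answer: λ = 7/2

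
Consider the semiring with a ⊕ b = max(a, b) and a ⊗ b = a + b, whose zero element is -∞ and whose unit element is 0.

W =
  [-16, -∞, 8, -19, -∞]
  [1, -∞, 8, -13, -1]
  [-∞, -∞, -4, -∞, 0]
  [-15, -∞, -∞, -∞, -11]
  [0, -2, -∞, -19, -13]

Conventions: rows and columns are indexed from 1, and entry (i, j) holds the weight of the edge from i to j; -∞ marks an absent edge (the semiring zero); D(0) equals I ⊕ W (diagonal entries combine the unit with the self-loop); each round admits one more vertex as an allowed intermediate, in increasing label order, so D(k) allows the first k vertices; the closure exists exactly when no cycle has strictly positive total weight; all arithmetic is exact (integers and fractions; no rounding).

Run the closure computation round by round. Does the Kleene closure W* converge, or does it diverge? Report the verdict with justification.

D(0):
  [0, -∞, 8, -19, -∞]
  [1, 0, 8, -13, -1]
  [-∞, -∞, 0, -∞, 0]
  [-15, -∞, -∞, 0, -11]
  [0, -2, -∞, -19, 0]
D(1):
  [0, -∞, 8, -19, -∞]
  [1, 0, 9, -13, -1]
  [-∞, -∞, 0, -∞, 0]
  [-15, -∞, -7, 0, -11]
  [0, -2, 8, -19, 0]
D(2):
  [0, -∞, 8, -19, -∞]
  [1, 0, 9, -13, -1]
  [-∞, -∞, 0, -∞, 0]
  [-15, -∞, -7, 0, -11]
  [0, -2, 8, -15, 0]
Detection: at round 3, diagonal entry (5, 5) turns strictly positive.
Key observation: the cycle 5->1->3->5 has total weight 0 + 8 + 0, which is strictly positive.
Answer: DIVERGES — positive cycle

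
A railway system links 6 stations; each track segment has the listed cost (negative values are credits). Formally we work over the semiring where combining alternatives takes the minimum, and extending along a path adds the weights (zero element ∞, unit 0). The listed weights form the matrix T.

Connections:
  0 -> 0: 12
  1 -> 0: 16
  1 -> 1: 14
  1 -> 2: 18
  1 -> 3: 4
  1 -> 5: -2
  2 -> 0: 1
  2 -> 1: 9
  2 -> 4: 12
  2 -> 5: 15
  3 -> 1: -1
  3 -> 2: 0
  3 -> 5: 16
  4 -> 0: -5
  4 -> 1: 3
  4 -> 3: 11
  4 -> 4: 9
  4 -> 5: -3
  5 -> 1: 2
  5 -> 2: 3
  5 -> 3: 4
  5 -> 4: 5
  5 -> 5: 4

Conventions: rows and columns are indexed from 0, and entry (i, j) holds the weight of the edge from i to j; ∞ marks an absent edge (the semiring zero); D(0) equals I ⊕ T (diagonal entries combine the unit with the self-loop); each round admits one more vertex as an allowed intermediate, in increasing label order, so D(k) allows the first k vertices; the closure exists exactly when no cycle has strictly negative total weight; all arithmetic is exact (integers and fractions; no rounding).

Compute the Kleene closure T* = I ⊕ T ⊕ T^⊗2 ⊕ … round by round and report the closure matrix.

D(0):
  [0, ∞, ∞, ∞, ∞, ∞]
  [16, 0, 18, 4, ∞, -2]
  [1, 9, 0, ∞, 12, 15]
  [∞, -1, 0, 0, ∞, 16]
  [-5, 3, ∞, 11, 0, -3]
  [∞, 2, 3, 4, 5, 0]
D(1):
  [0, ∞, ∞, ∞, ∞, ∞]
  [16, 0, 18, 4, ∞, -2]
  [1, 9, 0, ∞, 12, 15]
  [∞, -1, 0, 0, ∞, 16]
  [-5, 3, ∞, 11, 0, -3]
  [∞, 2, 3, 4, 5, 0]
D(2):
  [0, ∞, ∞, ∞, ∞, ∞]
  [16, 0, 18, 4, ∞, -2]
  [1, 9, 0, 13, 12, 7]
  [15, -1, 0, 0, ∞, -3]
  [-5, 3, 21, 7, 0, -3]
  [18, 2, 3, 4, 5, 0]
D(3):
  [0, ∞, ∞, ∞, ∞, ∞]
  [16, 0, 18, 4, 30, -2]
  [1, 9, 0, 13, 12, 7]
  [1, -1, 0, 0, 12, -3]
  [-5, 3, 21, 7, 0, -3]
  [4, 2, 3, 4, 5, 0]
D(4):
  [0, ∞, ∞, ∞, ∞, ∞]
  [5, 0, 4, 4, 16, -2]
  [1, 9, 0, 13, 12, 7]
  [1, -1, 0, 0, 12, -3]
  [-5, 3, 7, 7, 0, -3]
  [4, 2, 3, 4, 5, 0]
D(5):
  [0, ∞, ∞, ∞, ∞, ∞]
  [5, 0, 4, 4, 16, -2]
  [1, 9, 0, 13, 12, 7]
  [1, -1, 0, 0, 12, -3]
  [-5, 3, 7, 7, 0, -3]
  [0, 2, 3, 4, 5, 0]
D(6):
  [0, ∞, ∞, ∞, ∞, ∞]
  [-2, 0, 1, 2, 3, -2]
  [1, 9, 0, 11, 12, 7]
  [-3, -1, 0, 0, 2, -3]
  [-5, -1, 0, 1, 0, -3]
  [0, 2, 3, 4, 5, 0]
Answer: T* = [[0, ∞, ∞, ∞, ∞, ∞], [-2, 0, 1, 2, 3, -2], [1, 9, 0, 11, 12, 7], [-3, -1, 0, 0, 2, -3], [-5, -1, 0, 1, 0, -3], [0, 2, 3, 4, 5, 0]]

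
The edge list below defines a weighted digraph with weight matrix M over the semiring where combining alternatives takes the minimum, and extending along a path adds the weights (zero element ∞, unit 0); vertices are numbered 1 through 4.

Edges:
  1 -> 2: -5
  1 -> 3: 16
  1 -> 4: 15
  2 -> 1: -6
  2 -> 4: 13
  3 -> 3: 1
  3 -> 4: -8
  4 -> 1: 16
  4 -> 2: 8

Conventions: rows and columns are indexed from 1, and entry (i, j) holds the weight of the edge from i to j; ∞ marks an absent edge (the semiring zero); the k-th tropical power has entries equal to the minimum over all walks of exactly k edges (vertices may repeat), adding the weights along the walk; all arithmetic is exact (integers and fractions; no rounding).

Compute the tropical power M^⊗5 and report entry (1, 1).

M^⊗2:
  [-11, 23, 17, 8]
  [29, -11, 10, 9]
  [8, 0, 2, -7]
  [2, 11, 32, 21]
M^⊗3:
  [17, -16, 5, 4]
  [-17, 17, 11, 2]
  [-6, 1, 3, -6]
  [5, -3, 18, 17]
M^⊗4:
  [-22, 12, 6, -3]
  [11, -22, -1, -2]
  [-5, -11, 4, -5]
  [-9, 0, 19, 10]
M^⊗5:
  [6, -27, -6, -7]
  [-28, 6, 0, -9]
  [-17, -10, 5, -4]
  [-6, -14, 7, 6]
Key observation: the optimum is the walk 1->2->1->4->2->1, with weight (-5) + (-6) + 15 + 8 + (-6) = 6.
Optimal value attained by: walk 1->2->1->4->2->1.
Answer: (M^⊗5)[1][1] = 6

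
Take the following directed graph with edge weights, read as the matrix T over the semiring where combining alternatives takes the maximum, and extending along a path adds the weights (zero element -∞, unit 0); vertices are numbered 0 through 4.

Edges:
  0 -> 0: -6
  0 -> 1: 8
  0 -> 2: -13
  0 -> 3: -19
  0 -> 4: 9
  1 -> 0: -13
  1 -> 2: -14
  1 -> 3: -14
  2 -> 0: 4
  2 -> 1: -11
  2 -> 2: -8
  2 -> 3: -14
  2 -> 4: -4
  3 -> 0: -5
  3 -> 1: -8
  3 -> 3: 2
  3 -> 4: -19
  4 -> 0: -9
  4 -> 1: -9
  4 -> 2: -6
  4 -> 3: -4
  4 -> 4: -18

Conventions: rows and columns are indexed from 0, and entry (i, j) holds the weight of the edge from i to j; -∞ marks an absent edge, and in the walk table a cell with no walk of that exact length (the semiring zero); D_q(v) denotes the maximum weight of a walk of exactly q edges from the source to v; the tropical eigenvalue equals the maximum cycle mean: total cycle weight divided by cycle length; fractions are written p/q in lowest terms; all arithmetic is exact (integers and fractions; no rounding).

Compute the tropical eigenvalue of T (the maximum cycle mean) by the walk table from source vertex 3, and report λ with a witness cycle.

q=0: [-∞, -∞, -∞, 0, -∞]
q=1: [-5, -8, -∞, 2, -19]
q=2: [-3, 3, -18, 4, 4]
q=3: [-1, 5, -2, 6, 6]
q=4: [2, 7, 0, 8, 8]
q=5: [4, 10, 2, 10, 11]
Optimal cycle mean attained by: cycle 0->4->2->0, total 9 + (-6) + 4, length 3.
Answer: λ = 7/3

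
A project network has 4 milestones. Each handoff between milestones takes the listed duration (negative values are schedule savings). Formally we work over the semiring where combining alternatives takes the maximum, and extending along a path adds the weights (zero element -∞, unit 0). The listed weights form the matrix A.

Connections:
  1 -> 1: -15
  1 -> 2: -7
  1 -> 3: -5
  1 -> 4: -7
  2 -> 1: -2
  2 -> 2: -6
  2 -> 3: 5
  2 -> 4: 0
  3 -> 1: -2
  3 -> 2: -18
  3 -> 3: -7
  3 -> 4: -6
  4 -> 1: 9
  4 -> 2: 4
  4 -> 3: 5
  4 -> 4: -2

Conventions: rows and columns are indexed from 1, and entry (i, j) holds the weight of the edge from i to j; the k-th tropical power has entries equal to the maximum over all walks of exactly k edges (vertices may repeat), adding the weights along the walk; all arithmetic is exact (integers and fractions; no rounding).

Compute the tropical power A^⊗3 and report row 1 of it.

A^⊗2:
  [2, -3, -2, -7]
  [9, 4, 5, -1]
  [3, -2, -1, -8]
  [7, 2, 9, 4]
A^⊗3:
  [2, -3, 2, -3]
  [8, 3, 9, 4]
  [1, -4, 3, -2]
  [13, 8, 9, 3]
Answer: row 1 of A^⊗3 = [2, -3, 2, -3]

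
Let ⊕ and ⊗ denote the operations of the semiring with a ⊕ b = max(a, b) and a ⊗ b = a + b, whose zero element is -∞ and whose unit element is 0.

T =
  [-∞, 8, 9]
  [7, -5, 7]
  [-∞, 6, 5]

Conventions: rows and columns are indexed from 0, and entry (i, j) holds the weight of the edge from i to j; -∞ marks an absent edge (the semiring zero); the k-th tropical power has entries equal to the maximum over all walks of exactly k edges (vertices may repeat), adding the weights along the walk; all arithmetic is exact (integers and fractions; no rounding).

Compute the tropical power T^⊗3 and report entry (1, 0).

T^⊗2:
  [15, 15, 15]
  [2, 15, 16]
  [13, 11, 13]
T^⊗3:
  [22, 23, 24]
  [22, 22, 22]
  [18, 21, 22]
Key observation: the optimum is the walk 1->0->1->0, with weight 7 + 8 + 7 = 22.
Optimal value attained by: walk 1->0->1->0.
Answer: (T^⊗3)[1][0] = 22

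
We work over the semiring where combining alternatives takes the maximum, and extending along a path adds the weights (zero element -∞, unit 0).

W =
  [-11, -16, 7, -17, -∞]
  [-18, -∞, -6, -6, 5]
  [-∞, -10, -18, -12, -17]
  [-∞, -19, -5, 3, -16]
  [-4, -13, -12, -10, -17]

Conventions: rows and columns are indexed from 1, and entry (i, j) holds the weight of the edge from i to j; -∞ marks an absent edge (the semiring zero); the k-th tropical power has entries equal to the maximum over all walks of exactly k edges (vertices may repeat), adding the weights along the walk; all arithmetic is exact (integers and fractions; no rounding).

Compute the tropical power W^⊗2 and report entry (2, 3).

W^⊗2:
  [-22, -3, -4, -5, -10]
  [1, -8, -7, -3, -12]
  [-21, -28, -16, -9, -5]
  [-20, -15, -2, 6, -13]
  [-15, -20, 3, -7, -8]
Key observation: the optimum is the walk 2->5->3, with weight 5 + (-12) = -7.
Optimal value attained by: walk 2->5->3.
Answer: (W^⊗2)[2][3] = -7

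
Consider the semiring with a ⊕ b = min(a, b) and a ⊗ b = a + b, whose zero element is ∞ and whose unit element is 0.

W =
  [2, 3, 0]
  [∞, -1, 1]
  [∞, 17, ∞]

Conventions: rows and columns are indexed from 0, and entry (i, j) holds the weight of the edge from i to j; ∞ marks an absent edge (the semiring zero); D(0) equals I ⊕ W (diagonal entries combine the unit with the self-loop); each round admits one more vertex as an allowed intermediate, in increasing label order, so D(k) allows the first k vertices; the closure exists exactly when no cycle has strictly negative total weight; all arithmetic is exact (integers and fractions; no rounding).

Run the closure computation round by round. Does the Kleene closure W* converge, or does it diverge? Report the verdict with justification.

Detection: at round 0, diagonal entry (1, 1) turns strictly negative.
Key observation: the cycle 1->1 has total weight (-1), which is strictly negative.
Answer: DIVERGES — negative cycle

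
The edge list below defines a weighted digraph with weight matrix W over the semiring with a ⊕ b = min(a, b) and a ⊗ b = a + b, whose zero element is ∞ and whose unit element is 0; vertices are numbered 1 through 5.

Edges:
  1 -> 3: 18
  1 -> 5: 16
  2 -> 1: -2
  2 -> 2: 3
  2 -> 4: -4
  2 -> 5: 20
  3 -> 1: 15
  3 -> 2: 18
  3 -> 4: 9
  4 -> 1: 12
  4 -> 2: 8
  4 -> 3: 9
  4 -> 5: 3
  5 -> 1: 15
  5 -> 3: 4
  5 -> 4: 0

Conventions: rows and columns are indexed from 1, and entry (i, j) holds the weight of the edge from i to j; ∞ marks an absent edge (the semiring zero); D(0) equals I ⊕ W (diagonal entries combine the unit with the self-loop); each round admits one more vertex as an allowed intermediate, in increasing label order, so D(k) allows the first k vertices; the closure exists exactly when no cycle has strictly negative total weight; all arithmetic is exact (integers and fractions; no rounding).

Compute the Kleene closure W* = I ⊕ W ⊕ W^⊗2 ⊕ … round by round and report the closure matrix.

D(0):
  [0, ∞, 18, ∞, 16]
  [-2, 0, ∞, -4, 20]
  [15, 18, 0, 9, ∞]
  [12, 8, 9, 0, 3]
  [15, ∞, 4, 0, 0]
D(1):
  [0, ∞, 18, ∞, 16]
  [-2, 0, 16, -4, 14]
  [15, 18, 0, 9, 31]
  [12, 8, 9, 0, 3]
  [15, ∞, 4, 0, 0]
D(2):
  [0, ∞, 18, ∞, 16]
  [-2, 0, 16, -4, 14]
  [15, 18, 0, 9, 31]
  [6, 8, 9, 0, 3]
  [15, ∞, 4, 0, 0]
D(3):
  [0, 36, 18, 27, 16]
  [-2, 0, 16, -4, 14]
  [15, 18, 0, 9, 31]
  [6, 8, 9, 0, 3]
  [15, 22, 4, 0, 0]
D(4):
  [0, 35, 18, 27, 16]
  [-2, 0, 5, -4, -1]
  [15, 17, 0, 9, 12]
  [6, 8, 9, 0, 3]
  [6, 8, 4, 0, 0]
D(5):
  [0, 24, 18, 16, 16]
  [-2, 0, 3, -4, -1]
  [15, 17, 0, 9, 12]
  [6, 8, 7, 0, 3]
  [6, 8, 4, 0, 0]
Answer: W* = [[0, 24, 18, 16, 16], [-2, 0, 3, -4, -1], [15, 17, 0, 9, 12], [6, 8, 7, 0, 3], [6, 8, 4, 0, 0]]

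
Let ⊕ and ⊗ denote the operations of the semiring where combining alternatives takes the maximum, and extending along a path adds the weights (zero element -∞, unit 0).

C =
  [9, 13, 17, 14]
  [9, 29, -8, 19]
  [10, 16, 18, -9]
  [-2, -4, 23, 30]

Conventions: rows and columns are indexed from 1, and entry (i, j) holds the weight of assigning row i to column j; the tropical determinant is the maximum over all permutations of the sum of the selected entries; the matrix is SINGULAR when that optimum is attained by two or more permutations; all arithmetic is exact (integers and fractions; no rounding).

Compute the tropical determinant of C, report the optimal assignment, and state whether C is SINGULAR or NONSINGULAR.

σ = (1, 2, 3, 4): 9 + 29 + 18 + 30 = 86
σ = (1, 2, 4, 3): 9 + 29 + (-9) + 23 = 52
σ = (1, 3, 2, 4): 9 + (-8) + 16 + 30 = 47
σ = (1, 3, 4, 2): 9 + (-8) + (-9) + (-4) = -12
σ = (1, 4, 2, 3): 9 + 19 + 16 + 23 = 67
σ = (1, 4, 3, 2): 9 + 19 + 18 + (-4) = 42
σ = (2, 1, 3, 4): 13 + 9 + 18 + 30 = 70
σ = (2, 1, 4, 3): 13 + 9 + (-9) + 23 = 36
σ = (2, 3, 1, 4): 13 + (-8) + 10 + 30 = 45
σ = (2, 3, 4, 1): 13 + (-8) + (-9) + (-2) = -6
σ = (2, 4, 1, 3): 13 + 19 + 10 + 23 = 65
σ = (2, 4, 3, 1): 13 + 19 + 18 + (-2) = 48
σ = (3, 1, 2, 4): 17 + 9 + 16 + 30 = 72
σ = (3, 1, 4, 2): 17 + 9 + (-9) + (-4) = 13
σ = (3, 2, 1, 4): 17 + 29 + 10 + 30 = 86
σ = (3, 2, 4, 1): 17 + 29 + (-9) + (-2) = 35
σ = (3, 4, 1, 2): 17 + 19 + 10 + (-4) = 42
σ = (3, 4, 2, 1): 17 + 19 + 16 + (-2) = 50
σ = (4, 1, 2, 3): 14 + 9 + 16 + 23 = 62
σ = (4, 1, 3, 2): 14 + 9 + 18 + (-4) = 37
σ = (4, 2, 1, 3): 14 + 29 + 10 + 23 = 76
σ = (4, 2, 3, 1): 14 + 29 + 18 + (-2) = 59
σ = (4, 3, 1, 2): 14 + (-8) + 10 + (-4) = 12
σ = (4, 3, 2, 1): 14 + (-8) + 16 + (-2) = 20
Optimal value attained by: σ = (1, 2, 3, 4).
Answer: det⊕(C) = 86; verdict: SINGULAR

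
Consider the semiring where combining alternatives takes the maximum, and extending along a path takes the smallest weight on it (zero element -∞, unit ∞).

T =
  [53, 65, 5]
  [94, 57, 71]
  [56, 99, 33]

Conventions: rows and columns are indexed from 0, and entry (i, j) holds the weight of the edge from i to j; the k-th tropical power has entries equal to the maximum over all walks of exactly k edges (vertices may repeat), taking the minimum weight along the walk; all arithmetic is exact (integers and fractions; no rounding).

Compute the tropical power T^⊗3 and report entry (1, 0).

T^⊗2:
  [65, 57, 65]
  [57, 71, 57]
  [94, 57, 71]
T^⊗3:
  [57, 65, 57]
  [71, 57, 71]
  [57, 71, 57]
Key observation: the optimum is the walk 1->2->1->0, with weight 71 min 99 min 94 = 71.
Optimal value attained by: walk 1->2->1->0.
Answer: (T^⊗3)[1][0] = 71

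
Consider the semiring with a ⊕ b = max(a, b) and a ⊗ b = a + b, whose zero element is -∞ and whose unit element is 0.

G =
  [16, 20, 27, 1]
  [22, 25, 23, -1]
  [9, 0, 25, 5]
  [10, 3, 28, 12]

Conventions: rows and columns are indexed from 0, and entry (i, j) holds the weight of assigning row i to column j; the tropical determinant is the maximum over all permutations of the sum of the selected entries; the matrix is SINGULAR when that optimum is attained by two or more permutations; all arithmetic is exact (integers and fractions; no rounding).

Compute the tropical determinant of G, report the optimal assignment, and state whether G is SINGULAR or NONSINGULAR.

σ = (0, 1, 2, 3): 16 + 25 + 25 + 12 = 78
σ = (0, 1, 3, 2): 16 + 25 + 5 + 28 = 74
σ = (0, 2, 1, 3): 16 + 23 + 0 + 12 = 51
σ = (0, 2, 3, 1): 16 + 23 + 5 + 3 = 47
σ = (0, 3, 1, 2): 16 + (-1) + 0 + 28 = 43
σ = (0, 3, 2, 1): 16 + (-1) + 25 + 3 = 43
σ = (1, 0, 2, 3): 20 + 22 + 25 + 12 = 79
σ = (1, 0, 3, 2): 20 + 22 + 5 + 28 = 75
σ = (1, 2, 0, 3): 20 + 23 + 9 + 12 = 64
σ = (1, 2, 3, 0): 20 + 23 + 5 + 10 = 58
σ = (1, 3, 0, 2): 20 + (-1) + 9 + 28 = 56
σ = (1, 3, 2, 0): 20 + (-1) + 25 + 10 = 54
σ = (2, 0, 1, 3): 27 + 22 + 0 + 12 = 61
σ = (2, 0, 3, 1): 27 + 22 + 5 + 3 = 57
σ = (2, 1, 0, 3): 27 + 25 + 9 + 12 = 73
σ = (2, 1, 3, 0): 27 + 25 + 5 + 10 = 67
σ = (2, 3, 0, 1): 27 + (-1) + 9 + 3 = 38
σ = (2, 3, 1, 0): 27 + (-1) + 0 + 10 = 36
σ = (3, 0, 1, 2): 1 + 22 + 0 + 28 = 51
σ = (3, 0, 2, 1): 1 + 22 + 25 + 3 = 51
σ = (3, 1, 0, 2): 1 + 25 + 9 + 28 = 63
σ = (3, 1, 2, 0): 1 + 25 + 25 + 10 = 61
σ = (3, 2, 0, 1): 1 + 23 + 9 + 3 = 36
σ = (3, 2, 1, 0): 1 + 23 + 0 + 10 = 34
Optimal value attained by: σ = (1, 0, 2, 3).
Answer: det⊕(G) = 79; verdict: NONSINGULAR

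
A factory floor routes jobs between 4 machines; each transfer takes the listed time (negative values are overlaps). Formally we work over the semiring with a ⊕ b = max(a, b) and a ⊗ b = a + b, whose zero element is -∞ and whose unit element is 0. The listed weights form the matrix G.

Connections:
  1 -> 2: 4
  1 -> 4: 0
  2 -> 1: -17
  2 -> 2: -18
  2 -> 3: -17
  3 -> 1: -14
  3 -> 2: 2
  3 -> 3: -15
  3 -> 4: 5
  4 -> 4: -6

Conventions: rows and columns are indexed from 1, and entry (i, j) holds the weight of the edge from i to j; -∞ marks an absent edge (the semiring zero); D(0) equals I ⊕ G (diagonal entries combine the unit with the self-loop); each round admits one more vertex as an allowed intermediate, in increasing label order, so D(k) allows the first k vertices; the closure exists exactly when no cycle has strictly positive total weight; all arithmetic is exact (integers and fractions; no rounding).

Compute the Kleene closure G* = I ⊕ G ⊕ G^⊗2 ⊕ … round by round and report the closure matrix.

D(0):
  [0, 4, -∞, 0]
  [-17, 0, -17, -∞]
  [-14, 2, 0, 5]
  [-∞, -∞, -∞, 0]
D(1):
  [0, 4, -∞, 0]
  [-17, 0, -17, -17]
  [-14, 2, 0, 5]
  [-∞, -∞, -∞, 0]
D(2):
  [0, 4, -13, 0]
  [-17, 0, -17, -17]
  [-14, 2, 0, 5]
  [-∞, -∞, -∞, 0]
D(3):
  [0, 4, -13, 0]
  [-17, 0, -17, -12]
  [-14, 2, 0, 5]
  [-∞, -∞, -∞, 0]
D(4):
  [0, 4, -13, 0]
  [-17, 0, -17, -12]
  [-14, 2, 0, 5]
  [-∞, -∞, -∞, 0]
Answer: G* = [[0, 4, -13, 0], [-17, 0, -17, -12], [-14, 2, 0, 5], [-∞, -∞, -∞, 0]]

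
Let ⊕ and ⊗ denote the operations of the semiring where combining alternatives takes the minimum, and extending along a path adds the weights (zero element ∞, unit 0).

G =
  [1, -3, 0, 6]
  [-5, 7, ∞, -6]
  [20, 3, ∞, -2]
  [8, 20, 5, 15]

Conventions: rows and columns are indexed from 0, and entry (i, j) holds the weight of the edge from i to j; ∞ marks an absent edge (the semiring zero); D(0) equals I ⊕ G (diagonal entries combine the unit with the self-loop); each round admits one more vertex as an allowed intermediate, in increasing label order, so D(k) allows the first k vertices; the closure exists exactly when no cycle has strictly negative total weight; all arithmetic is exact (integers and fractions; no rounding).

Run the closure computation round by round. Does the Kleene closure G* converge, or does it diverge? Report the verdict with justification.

D(0):
  [0, -3, 0, 6]
  [-5, 0, ∞, -6]
  [20, 3, 0, -2]
  [8, 20, 5, 0]
Detection: at round 1, diagonal entry (1, 1) turns strictly negative.
Key observation: the cycle 1->0->1 has total weight (-5) + (-3), which is strictly negative.
Answer: DIVERGES — negative cycle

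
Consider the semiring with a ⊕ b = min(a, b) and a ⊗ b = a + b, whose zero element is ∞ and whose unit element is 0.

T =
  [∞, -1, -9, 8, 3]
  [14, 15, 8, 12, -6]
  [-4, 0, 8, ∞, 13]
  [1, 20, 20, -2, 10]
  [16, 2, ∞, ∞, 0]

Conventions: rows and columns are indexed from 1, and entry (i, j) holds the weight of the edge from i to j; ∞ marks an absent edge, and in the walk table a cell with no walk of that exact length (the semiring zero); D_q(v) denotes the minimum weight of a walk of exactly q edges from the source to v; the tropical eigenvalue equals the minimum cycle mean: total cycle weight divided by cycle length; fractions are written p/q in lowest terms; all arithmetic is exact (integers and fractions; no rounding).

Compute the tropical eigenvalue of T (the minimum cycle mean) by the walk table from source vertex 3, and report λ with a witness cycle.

q=0: [∞, ∞, 0, ∞, ∞]
q=1: [-4, 0, 8, ∞, 13]
q=2: [4, -5, -13, 4, -6]
q=3: [-17, -13, -5, 2, -11]
q=4: [-9, -18, -26, -9, -19]
q=5: [-30, -26, -18, -11, -24]
Optimal cycle mean attained by: cycle 1->3->1, total (-9) + (-4), length 2.
Answer: λ = -13/2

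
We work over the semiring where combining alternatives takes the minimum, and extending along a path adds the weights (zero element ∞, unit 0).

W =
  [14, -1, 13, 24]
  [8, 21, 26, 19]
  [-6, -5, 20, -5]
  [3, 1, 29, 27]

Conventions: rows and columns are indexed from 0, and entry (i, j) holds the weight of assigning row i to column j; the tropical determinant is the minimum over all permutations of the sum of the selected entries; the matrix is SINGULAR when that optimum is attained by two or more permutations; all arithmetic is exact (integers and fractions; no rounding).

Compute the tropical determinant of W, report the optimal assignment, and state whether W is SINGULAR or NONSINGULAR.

σ = (0, 1, 2, 3): 14 + 21 + 20 + 27 = 82
σ = (0, 1, 3, 2): 14 + 21 + (-5) + 29 = 59
σ = (0, 2, 1, 3): 14 + 26 + (-5) + 27 = 62
σ = (0, 2, 3, 1): 14 + 26 + (-5) + 1 = 36
σ = (0, 3, 1, 2): 14 + 19 + (-5) + 29 = 57
σ = (0, 3, 2, 1): 14 + 19 + 20 + 1 = 54
σ = (1, 0, 2, 3): (-1) + 8 + 20 + 27 = 54
σ = (1, 0, 3, 2): (-1) + 8 + (-5) + 29 = 31
σ = (1, 2, 0, 3): (-1) + 26 + (-6) + 27 = 46
σ = (1, 2, 3, 0): (-1) + 26 + (-5) + 3 = 23
σ = (1, 3, 0, 2): (-1) + 19 + (-6) + 29 = 41
σ = (1, 3, 2, 0): (-1) + 19 + 20 + 3 = 41
σ = (2, 0, 1, 3): 13 + 8 + (-5) + 27 = 43
σ = (2, 0, 3, 1): 13 + 8 + (-5) + 1 = 17
σ = (2, 1, 0, 3): 13 + 21 + (-6) + 27 = 55
σ = (2, 1, 3, 0): 13 + 21 + (-5) + 3 = 32
σ = (2, 3, 0, 1): 13 + 19 + (-6) + 1 = 27
σ = (2, 3, 1, 0): 13 + 19 + (-5) + 3 = 30
σ = (3, 0, 1, 2): 24 + 8 + (-5) + 29 = 56
σ = (3, 0, 2, 1): 24 + 8 + 20 + 1 = 53
σ = (3, 1, 0, 2): 24 + 21 + (-6) + 29 = 68
σ = (3, 1, 2, 0): 24 + 21 + 20 + 3 = 68
σ = (3, 2, 0, 1): 24 + 26 + (-6) + 1 = 45
σ = (3, 2, 1, 0): 24 + 26 + (-5) + 3 = 48
Optimal value attained by: σ = (2, 0, 3, 1).
Answer: det⊕(W) = 17; verdict: NONSINGULAR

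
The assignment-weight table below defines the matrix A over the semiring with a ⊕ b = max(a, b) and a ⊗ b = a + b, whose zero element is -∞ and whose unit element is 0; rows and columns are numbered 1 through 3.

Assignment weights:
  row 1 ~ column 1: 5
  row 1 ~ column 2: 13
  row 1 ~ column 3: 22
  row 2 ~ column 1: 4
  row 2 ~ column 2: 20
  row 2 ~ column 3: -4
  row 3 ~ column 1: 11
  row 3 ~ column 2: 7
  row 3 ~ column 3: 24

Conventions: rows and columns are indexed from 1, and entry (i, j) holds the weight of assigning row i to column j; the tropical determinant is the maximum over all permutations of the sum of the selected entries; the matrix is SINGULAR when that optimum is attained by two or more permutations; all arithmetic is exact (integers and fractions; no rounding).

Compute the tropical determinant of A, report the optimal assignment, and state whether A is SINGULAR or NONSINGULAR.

σ = (1, 2, 3): 5 + 20 + 24 = 49
σ = (1, 3, 2): 5 + (-4) + 7 = 8
σ = (2, 1, 3): 13 + 4 + 24 = 41
σ = (2, 3, 1): 13 + (-4) + 11 = 20
σ = (3, 1, 2): 22 + 4 + 7 = 33
σ = (3, 2, 1): 22 + 20 + 11 = 53
Optimal value attained by: σ = (3, 2, 1).
Answer: det⊕(A) = 53; verdict: NONSINGULAR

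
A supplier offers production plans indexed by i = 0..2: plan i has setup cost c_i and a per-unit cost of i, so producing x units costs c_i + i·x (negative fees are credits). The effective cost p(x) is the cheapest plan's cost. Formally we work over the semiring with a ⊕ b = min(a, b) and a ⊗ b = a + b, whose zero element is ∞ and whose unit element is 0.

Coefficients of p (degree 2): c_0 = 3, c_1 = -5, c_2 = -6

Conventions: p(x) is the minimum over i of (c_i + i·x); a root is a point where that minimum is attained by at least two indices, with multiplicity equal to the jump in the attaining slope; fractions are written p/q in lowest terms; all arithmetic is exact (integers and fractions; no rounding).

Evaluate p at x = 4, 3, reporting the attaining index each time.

p(4) = min(3+0·4=3, -5+1·4=-1, -6+2·4=2) = -1 (attained by i=1)
p(3) = min(3+0·3=3, -5+1·3=-2, -6+2·3=0) = -2 (attained by i=1)
Answer: p(4) = -1; p(3) = -2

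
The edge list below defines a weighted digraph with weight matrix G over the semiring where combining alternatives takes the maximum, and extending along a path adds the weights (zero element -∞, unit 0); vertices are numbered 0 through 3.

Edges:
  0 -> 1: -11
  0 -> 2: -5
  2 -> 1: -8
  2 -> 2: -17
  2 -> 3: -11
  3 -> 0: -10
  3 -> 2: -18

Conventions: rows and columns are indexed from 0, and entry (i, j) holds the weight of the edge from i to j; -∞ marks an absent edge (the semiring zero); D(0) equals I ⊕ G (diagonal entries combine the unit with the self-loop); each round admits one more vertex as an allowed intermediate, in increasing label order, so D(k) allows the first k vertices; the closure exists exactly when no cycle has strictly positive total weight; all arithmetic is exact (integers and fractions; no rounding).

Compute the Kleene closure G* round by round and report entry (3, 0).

D(0):
  [0, -11, -5, -∞]
  [-∞, 0, -∞, -∞]
  [-∞, -8, 0, -11]
  [-10, -∞, -18, 0]
D(1):
  [0, -11, -5, -∞]
  [-∞, 0, -∞, -∞]
  [-∞, -8, 0, -11]
  [-10, -21, -15, 0]
D(2):
  [0, -11, -5, -∞]
  [-∞, 0, -∞, -∞]
  [-∞, -8, 0, -11]
  [-10, -21, -15, 0]
D(3):
  [0, -11, -5, -16]
  [-∞, 0, -∞, -∞]
  [-∞, -8, 0, -11]
  [-10, -21, -15, 0]
D(4):
  [0, -11, -5, -16]
  [-∞, 0, -∞, -∞]
  [-21, -8, 0, -11]
  [-10, -21, -15, 0]
Answer: G*[3][0] = -10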